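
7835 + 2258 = 10093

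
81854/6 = 13642 + 1/3=13642.33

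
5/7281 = 5/7281= 0.00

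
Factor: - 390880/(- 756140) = 2^3 * 11^( - 1) *349^1 *491^(  -  1) = 2792/5401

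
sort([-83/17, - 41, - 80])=[ - 80, - 41, - 83/17] 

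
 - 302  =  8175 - 8477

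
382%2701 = 382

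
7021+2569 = 9590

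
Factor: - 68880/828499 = - 2^4*3^1*5^1 * 41^1 *71^( - 1)*1667^( - 1) = - 9840/118357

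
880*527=463760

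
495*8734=4323330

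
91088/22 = 45544/11 = 4140.36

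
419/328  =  419/328 = 1.28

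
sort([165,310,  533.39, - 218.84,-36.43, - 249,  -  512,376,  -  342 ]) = [ - 512, - 342 , - 249, - 218.84, - 36.43, 165,310,  376  ,  533.39 ] 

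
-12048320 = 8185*(-1472) 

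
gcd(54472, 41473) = 619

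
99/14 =99/14=7.07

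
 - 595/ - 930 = 119/186 = 0.64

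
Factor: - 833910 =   -  2^1*3^1*5^1*7^1*11^1*19^2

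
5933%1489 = 1466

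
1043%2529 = 1043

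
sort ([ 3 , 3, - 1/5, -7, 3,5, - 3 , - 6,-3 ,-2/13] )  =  [-7,  -  6,  -  3 , - 3, - 1/5, - 2/13, 3, 3, 3,5 ] 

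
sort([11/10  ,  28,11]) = [11/10,11,28 ]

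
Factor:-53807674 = - 2^1*26903837^1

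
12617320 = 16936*745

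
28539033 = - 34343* ( -831)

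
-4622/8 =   -  578 + 1/4 = -577.75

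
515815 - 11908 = 503907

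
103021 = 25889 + 77132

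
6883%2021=820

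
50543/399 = 126 + 269/399 = 126.67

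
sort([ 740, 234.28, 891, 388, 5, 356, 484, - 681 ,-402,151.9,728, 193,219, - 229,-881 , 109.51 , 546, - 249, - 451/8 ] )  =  [ - 881, - 681 , -402, -249 , -229 , - 451/8,5, 109.51, 151.9,193,219,234.28, 356, 388, 484, 546, 728, 740, 891 ]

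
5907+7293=13200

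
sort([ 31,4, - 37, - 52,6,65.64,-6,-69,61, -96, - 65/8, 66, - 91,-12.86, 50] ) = [ - 96, - 91, - 69, - 52, - 37, - 12.86, - 65/8, - 6, 4, 6,31,50, 61,65.64,66]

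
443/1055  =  443/1055 = 0.42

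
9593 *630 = 6043590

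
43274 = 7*6182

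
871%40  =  31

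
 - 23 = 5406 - 5429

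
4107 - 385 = 3722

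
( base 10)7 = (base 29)7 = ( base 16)7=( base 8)7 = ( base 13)7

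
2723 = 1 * 2723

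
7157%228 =89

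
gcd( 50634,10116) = 18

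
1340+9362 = 10702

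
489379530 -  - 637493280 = 1126872810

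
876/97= 9 + 3/97 = 9.03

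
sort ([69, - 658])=[ - 658 , 69]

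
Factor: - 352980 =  - 2^2*3^2*5^1*37^1*53^1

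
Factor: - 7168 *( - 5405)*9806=379914250240 = 2^11*5^1*7^1 * 23^1*47^1*4903^1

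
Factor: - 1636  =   - 2^2*409^1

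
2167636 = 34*63754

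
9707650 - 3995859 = 5711791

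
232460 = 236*985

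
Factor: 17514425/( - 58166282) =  - 2^ ( - 1 )*5^2*17^(-1)*1163^( - 1 )*1471^(-1)*700577^1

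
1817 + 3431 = 5248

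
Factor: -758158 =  - 2^1*137^1*2767^1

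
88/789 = 88/789 = 0.11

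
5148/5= 1029 + 3/5 = 1029.60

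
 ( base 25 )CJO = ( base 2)1111100111111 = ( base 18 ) 16c7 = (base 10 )7999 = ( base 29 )9eo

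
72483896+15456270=87940166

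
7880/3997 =1 + 3883/3997=1.97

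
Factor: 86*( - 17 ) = -2^1*17^1*43^1 = - 1462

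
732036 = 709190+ 22846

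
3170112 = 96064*33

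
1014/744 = 169/124 = 1.36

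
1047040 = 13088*80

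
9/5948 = 9/5948 = 0.00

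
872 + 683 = 1555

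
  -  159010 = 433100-592110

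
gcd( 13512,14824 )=8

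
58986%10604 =5966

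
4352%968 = 480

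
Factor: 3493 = 7^1*499^1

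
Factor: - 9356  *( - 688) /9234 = 3218464/4617=2^5 * 3^( - 5)*19^( - 1 ) * 43^1*2339^1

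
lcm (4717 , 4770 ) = 424530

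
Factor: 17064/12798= 2^2*3^( -1 ) = 4/3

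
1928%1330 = 598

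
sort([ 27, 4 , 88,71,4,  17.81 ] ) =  [ 4 , 4, 17.81, 27, 71, 88]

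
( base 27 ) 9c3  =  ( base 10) 6888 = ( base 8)15350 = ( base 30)7ji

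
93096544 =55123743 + 37972801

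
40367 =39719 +648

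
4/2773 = 4/2773 = 0.00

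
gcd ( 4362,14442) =6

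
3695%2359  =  1336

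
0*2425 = 0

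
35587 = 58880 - 23293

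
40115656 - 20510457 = 19605199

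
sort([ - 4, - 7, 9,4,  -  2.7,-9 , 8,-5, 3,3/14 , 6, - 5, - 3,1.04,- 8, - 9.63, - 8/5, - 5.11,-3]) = [ - 9.63, - 9, - 8, - 7,-5.11 , - 5 , - 5,  -  4, - 3,- 3, - 2.7, - 8/5,3/14 , 1.04,  3,4 , 6,8,9]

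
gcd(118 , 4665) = 1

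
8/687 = 8/687= 0.01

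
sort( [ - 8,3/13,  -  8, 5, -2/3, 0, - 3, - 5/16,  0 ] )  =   [  -  8, - 8,-3, - 2/3,  -  5/16, 0, 0,3/13,  5 ]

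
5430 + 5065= 10495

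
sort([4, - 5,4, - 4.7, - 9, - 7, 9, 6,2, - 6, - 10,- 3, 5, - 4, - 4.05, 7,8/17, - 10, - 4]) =[ - 10,  -  10, - 9, - 7, - 6, - 5, - 4.7, - 4.05,-4, - 4, - 3,  8/17,2,4,  4, 5, 6, 7,9 ] 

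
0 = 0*1031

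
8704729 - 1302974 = 7401755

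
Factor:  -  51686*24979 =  -1291064594= - 2^1*43^1*601^1* 24979^1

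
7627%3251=1125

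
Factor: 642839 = 41^1 * 15679^1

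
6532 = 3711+2821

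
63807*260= 16589820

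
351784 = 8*43973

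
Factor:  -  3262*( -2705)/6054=4411855/3027 = 3^ ( - 1) * 5^1*7^1*233^1 * 541^1*1009^ ( -1)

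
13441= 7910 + 5531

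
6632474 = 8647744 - 2015270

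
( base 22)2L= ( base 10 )65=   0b1000001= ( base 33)1w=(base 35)1u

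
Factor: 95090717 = 23^1*1789^1*2311^1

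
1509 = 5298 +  - 3789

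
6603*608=4014624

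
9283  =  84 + 9199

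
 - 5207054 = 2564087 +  -7771141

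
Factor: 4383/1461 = 3^1 = 3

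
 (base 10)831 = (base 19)25e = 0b1100111111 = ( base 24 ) 1af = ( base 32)pv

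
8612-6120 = 2492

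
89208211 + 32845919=122054130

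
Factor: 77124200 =2^3*5^2*385621^1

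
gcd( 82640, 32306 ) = 2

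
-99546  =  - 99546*1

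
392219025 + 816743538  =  1208962563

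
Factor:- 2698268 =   -  2^2*23^1 * 139^1*211^1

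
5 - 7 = -2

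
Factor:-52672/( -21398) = 32/13=2^5 * 13^( - 1 )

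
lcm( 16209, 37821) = 113463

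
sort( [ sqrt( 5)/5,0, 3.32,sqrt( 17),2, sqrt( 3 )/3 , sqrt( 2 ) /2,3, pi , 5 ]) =[ 0, sqrt (5)/5,sqrt(3)/3, sqrt(2)/2, 2, 3, pi,3.32, sqrt( 17),5]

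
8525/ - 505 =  - 1705/101= -  16.88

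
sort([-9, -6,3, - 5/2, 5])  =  [ - 9, - 6 ,-5/2, 3,5 ]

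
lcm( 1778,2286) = 16002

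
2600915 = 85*30599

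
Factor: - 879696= - 2^4 * 3^2*41^1 * 149^1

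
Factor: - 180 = - 2^2*3^2*5^1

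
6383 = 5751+632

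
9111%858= 531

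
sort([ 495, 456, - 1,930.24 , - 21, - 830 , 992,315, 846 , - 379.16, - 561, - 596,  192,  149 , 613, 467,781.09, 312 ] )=[ - 830, - 596, - 561, - 379.16 , - 21, - 1, 149, 192 , 312, 315, 456, 467, 495, 613, 781.09, 846,  930.24,  992 ] 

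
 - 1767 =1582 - 3349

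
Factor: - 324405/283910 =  - 2^( - 1 )*3^6* 11^( -1) *29^ (  -  1 ) = - 729/638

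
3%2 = 1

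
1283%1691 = 1283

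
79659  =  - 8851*( - 9 )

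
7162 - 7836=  - 674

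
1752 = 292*6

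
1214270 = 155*7834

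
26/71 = 26/71 =0.37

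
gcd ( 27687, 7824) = 3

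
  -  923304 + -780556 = -1703860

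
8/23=8/23 = 0.35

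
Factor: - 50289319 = -1327^1*37897^1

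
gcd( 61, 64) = 1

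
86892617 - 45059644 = 41832973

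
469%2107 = 469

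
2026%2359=2026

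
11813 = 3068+8745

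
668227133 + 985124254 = 1653351387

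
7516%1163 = 538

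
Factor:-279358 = -2^1*23^1*6073^1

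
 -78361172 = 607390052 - 685751224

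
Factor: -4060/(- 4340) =29^1*31^( - 1 ) = 29/31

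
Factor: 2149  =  7^1*307^1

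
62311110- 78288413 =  - 15977303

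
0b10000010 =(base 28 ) 4I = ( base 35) 3p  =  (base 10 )130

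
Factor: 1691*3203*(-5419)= - 29350783387 = - 19^1 * 89^1*3203^1*5419^1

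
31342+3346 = 34688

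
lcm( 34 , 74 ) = 1258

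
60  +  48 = 108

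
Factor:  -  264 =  - 2^3 * 3^1*11^1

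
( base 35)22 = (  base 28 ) 2g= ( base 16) 48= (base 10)72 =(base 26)2k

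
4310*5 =21550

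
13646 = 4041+9605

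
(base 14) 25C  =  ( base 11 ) 3A1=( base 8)732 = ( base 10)474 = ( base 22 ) LC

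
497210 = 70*7103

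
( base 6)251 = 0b1100111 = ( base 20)53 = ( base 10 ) 103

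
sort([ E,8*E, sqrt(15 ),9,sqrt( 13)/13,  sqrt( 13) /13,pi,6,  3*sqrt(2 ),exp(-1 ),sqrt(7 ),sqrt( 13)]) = [ sqrt (13) /13,sqrt( 13)/13,exp( - 1), sqrt( 7),E, pi,sqrt (13 ),sqrt( 15), 3*sqrt(2), 6, 9,8*E ] 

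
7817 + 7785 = 15602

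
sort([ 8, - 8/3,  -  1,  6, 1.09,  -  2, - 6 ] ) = [  -  6, -8/3, - 2 , - 1, 1.09,6,8] 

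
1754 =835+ 919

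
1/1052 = 1/1052= 0.00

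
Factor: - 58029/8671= - 87/13 = -3^1*13^( - 1)*29^1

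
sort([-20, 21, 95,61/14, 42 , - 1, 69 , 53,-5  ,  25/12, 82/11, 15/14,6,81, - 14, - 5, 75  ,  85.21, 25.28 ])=[ - 20,-14,- 5, - 5, - 1, 15/14, 25/12, 61/14, 6 , 82/11 , 21, 25.28, 42, 53,69,75, 81, 85.21,95]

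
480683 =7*68669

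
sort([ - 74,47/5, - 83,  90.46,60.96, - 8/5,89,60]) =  [ - 83, - 74, - 8/5,47/5,60, 60.96,89,90.46 ] 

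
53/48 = 53/48=1.10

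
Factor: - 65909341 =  - 61^1 * 1080481^1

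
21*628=13188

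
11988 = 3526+8462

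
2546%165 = 71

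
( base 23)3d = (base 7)145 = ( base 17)4E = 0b1010010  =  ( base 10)82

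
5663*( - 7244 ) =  - 41022772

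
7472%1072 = 1040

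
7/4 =7/4 = 1.75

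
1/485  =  1/485 = 0.00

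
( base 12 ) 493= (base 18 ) 223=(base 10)687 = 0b1010101111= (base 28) OF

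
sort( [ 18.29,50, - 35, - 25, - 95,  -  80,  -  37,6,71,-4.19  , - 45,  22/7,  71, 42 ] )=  [ - 95,  -  80,-45, - 37, -35,  -  25,  -  4.19,22/7, 6,18.29,42,50,  71,71] 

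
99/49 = 99/49 =2.02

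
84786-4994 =79792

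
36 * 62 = 2232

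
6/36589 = 6/36589 = 0.00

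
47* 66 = 3102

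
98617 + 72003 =170620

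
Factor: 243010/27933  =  2^1  *  3^(-1)*5^1*19^1*1279^1*9311^ ( - 1 ) 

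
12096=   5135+6961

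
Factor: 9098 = 2^1*4549^1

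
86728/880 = 10841/110 = 98.55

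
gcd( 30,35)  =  5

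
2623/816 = 2623/816   =  3.21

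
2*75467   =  150934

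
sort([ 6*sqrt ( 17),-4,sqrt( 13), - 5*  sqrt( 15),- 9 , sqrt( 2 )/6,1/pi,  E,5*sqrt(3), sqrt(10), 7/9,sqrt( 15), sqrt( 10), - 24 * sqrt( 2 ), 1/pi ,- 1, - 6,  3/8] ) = [ - 24*sqrt( 2), - 5  *sqrt( 15), - 9, - 6 , - 4, - 1, sqrt ( 2 ) /6, 1/pi, 1/pi, 3/8, 7/9, E, sqrt( 10 ),sqrt(10),  sqrt(13 ), sqrt(15), 5*sqrt(3 ), 6*sqrt(17 )]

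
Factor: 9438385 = 5^1  *  11^1*71^1*2417^1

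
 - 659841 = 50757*(-13)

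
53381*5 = 266905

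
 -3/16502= - 3/16502 = -0.00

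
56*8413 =471128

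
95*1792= 170240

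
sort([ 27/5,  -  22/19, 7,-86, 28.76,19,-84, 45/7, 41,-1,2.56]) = [ - 86, - 84,-22/19,-1,2.56,  27/5,45/7,7,19, 28.76, 41] 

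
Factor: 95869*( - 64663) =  -64663^1*95869^1 = -  6199177147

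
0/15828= 0 = 0.00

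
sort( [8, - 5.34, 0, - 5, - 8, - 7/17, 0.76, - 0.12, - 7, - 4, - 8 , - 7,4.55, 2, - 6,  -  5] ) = [ - 8,-8, - 7, - 7, - 6,-5.34,- 5, -5, - 4,  -  7/17, - 0.12, 0, 0.76,  2,4.55,  8] 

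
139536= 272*513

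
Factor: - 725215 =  - 5^1*145043^1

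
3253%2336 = 917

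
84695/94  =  901 + 1/94 = 901.01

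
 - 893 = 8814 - 9707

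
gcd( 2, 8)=2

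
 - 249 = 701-950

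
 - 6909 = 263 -7172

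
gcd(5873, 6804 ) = 7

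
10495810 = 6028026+4467784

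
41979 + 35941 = 77920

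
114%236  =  114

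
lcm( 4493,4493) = 4493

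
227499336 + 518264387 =745763723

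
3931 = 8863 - 4932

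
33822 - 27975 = 5847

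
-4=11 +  - 15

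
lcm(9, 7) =63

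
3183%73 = 44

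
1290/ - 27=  - 430/9=- 47.78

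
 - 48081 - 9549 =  - 57630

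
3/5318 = 3/5318 =0.00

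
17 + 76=93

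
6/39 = 2/13= 0.15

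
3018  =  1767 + 1251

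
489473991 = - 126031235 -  - 615505226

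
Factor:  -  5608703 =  - 5608703^1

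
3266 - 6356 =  - 3090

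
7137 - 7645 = -508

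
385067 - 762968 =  - 377901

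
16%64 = 16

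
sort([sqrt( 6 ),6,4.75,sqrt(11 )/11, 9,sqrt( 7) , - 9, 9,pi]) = [ - 9,  sqrt(11)/11,sqrt( 6),  sqrt( 7 ),  pi, 4.75,  6 , 9,9 ] 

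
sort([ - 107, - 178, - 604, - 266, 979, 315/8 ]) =[ - 604, - 266, - 178, - 107,315/8, 979 ] 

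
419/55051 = 419/55051  =  0.01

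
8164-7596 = 568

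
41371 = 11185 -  - 30186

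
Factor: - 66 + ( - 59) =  - 125 = - 5^3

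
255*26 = 6630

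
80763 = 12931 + 67832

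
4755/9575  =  951/1915 = 0.50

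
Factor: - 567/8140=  - 2^ ( - 2)*3^4 * 5^( - 1)*7^1*11^(-1) * 37^( - 1 )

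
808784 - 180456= 628328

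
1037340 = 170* 6102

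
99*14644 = 1449756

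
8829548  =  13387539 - 4557991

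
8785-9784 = - 999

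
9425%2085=1085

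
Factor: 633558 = 2^1*3^1*23^1*4591^1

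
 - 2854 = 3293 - 6147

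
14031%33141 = 14031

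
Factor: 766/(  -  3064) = -1/4 = - 2^(-2)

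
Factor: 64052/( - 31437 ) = -2^2*3^ (  -  2)*7^ ( - 1) * 67^1*239^1*499^( - 1 ) 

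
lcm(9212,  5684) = 267148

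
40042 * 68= 2722856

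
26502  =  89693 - 63191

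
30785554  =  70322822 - 39537268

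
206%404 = 206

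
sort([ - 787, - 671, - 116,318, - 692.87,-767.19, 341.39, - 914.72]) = [ - 914.72, - 787, - 767.19, - 692.87, - 671, - 116,318,  341.39]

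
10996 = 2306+8690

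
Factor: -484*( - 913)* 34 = 2^3*11^3*17^1*83^1 = 15024328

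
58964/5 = 58964/5 = 11792.80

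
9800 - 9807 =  - 7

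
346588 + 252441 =599029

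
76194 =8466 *9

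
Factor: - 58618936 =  - 2^3*7327367^1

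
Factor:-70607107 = - 3463^1*20389^1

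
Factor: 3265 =5^1*653^1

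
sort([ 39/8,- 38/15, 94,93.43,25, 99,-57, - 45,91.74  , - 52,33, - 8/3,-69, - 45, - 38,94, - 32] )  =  [ - 69, - 57, - 52, - 45, - 45, - 38, - 32, - 8/3, - 38/15,39/8,25,33,91.74 , 93.43,  94 , 94,99 ]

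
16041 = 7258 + 8783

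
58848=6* 9808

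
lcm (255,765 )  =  765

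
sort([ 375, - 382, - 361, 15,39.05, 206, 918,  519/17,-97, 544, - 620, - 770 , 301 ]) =[ - 770, - 620, - 382, - 361, - 97, 15 , 519/17, 39.05 , 206 , 301, 375,  544,918]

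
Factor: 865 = 5^1*173^1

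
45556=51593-6037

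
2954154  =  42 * 70337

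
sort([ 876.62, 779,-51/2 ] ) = [ - 51/2,779,876.62 ] 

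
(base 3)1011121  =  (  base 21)1JD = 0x355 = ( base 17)2G3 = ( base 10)853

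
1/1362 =1/1362 = 0.00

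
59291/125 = 59291/125 = 474.33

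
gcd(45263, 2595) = 1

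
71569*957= 68491533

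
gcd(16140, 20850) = 30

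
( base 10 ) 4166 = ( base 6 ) 31142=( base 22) 8D8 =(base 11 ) 3148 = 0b1000001000110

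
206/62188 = 103/31094 = 0.00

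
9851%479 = 271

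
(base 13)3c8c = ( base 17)1D3E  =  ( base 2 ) 10001000011111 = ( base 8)21037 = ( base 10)8735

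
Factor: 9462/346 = 3^1 * 19^1*83^1 *173^( - 1 ) = 4731/173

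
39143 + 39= 39182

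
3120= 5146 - 2026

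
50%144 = 50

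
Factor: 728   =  2^3*7^1*13^1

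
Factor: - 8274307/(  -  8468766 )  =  2^( - 1 )*3^ ( - 3) * 31^( - 1) * 53^1*5059^( - 1 )*156119^1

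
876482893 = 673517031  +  202965862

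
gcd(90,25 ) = 5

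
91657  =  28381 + 63276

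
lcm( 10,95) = 190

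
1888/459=4 + 52/459 = 4.11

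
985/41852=985/41852=0.02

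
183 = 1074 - 891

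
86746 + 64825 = 151571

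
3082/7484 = 1541/3742  =  0.41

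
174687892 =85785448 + 88902444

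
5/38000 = 1/7600 = 0.00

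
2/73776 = 1/36888  =  0.00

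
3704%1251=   1202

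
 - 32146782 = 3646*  ( - 8817)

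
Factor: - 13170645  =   - 3^2 * 5^1*541^2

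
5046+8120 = 13166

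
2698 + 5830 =8528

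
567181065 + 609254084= 1176435149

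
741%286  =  169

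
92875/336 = 276 + 139/336 = 276.41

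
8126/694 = 4063/347=11.71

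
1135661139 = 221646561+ 914014578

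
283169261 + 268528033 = 551697294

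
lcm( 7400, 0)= 0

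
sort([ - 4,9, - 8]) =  [ - 8 ,-4, 9]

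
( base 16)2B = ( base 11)3A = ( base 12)37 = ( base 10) 43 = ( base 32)1B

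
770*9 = 6930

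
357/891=119/297 = 0.40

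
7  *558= 3906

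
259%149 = 110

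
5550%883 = 252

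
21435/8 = 2679 + 3/8 = 2679.38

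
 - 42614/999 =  - 42614/999 = - 42.66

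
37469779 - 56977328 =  - 19507549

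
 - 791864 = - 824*961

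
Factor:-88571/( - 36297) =3^( -2 )*7^1 * 37^(-1)*109^( - 1 )*12653^1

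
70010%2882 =842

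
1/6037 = 1/6037 =0.00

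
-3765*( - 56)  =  210840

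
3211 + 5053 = 8264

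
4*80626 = 322504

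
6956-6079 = 877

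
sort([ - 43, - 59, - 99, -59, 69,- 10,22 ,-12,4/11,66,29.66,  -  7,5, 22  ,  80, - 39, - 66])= [ - 99, - 66, - 59, - 59, - 43 , - 39, - 12, - 10,- 7,4/11,  5 , 22, 22,29.66,66, 69, 80]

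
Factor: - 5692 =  - 2^2*1423^1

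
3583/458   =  3583/458 = 7.82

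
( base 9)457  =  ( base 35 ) aq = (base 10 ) 376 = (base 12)274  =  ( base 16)178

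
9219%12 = 3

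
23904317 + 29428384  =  53332701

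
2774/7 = 2774/7 = 396.29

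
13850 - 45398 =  - 31548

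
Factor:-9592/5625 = -2^3 * 3^( - 2)*5^ ( - 4 )*11^1*109^1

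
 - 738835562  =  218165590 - 957001152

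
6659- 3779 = 2880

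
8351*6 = 50106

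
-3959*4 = -15836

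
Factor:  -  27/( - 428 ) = 2^( - 2)*3^3 * 107^(  -  1)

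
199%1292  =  199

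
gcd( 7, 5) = 1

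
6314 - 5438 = 876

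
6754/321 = 21 + 13/321 = 21.04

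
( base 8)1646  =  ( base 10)934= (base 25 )1C9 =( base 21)22a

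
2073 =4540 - 2467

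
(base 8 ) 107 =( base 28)2f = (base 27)2h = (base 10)71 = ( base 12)5B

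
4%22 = 4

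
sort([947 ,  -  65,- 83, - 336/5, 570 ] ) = [ - 83, - 336/5,-65,570,  947 ]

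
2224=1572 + 652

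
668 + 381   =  1049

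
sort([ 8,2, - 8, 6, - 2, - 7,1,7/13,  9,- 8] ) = [-8,-8, - 7, - 2,7/13,1,2,6,8 , 9] 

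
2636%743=407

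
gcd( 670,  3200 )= 10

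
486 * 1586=770796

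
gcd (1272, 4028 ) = 212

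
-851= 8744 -9595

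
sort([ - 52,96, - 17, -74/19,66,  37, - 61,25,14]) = [-61,-52,-17, - 74/19,14,25,37,66, 96] 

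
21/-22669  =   - 21/22669  =  - 0.00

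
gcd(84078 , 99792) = 162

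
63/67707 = 7/7523 =0.00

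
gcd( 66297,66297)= 66297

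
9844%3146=406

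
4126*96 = 396096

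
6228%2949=330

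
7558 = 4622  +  2936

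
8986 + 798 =9784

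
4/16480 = 1/4120 = 0.00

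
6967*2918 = 20329706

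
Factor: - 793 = -13^1  *61^1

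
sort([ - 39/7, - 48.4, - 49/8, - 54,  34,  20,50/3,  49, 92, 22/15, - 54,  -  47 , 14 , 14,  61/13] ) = [-54, - 54, - 48.4, -47, - 49/8, - 39/7,  22/15,  61/13,14,14,50/3, 20,34, 49, 92 ]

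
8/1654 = 4/827 = 0.00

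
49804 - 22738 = 27066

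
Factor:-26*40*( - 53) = 55120 =2^4*5^1*13^1*53^1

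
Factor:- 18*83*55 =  -2^1 * 3^2*5^1*11^1*83^1 = -  82170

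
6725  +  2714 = 9439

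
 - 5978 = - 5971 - 7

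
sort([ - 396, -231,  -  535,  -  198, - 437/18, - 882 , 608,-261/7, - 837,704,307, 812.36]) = [ - 882,-837, - 535 ,  -  396, -231,-198, - 261/7, - 437/18, 307 , 608, 704, 812.36]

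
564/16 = 35 + 1/4=35.25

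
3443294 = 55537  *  62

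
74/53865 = 74/53865 = 0.00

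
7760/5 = 1552= 1552.00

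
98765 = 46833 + 51932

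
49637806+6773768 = 56411574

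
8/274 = 4/137 = 0.03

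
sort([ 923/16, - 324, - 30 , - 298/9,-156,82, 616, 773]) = [-324, - 156, - 298/9, - 30, 923/16,82, 616,773]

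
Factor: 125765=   5^1 * 25153^1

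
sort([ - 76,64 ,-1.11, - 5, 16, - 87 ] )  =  [ - 87,-76, - 5,- 1.11 , 16, 64]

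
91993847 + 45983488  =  137977335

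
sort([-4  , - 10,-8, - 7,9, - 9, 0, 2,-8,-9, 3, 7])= [-10, - 9,  -  9, - 8,  -  8, - 7,-4,0,2, 3,  7 , 9 ] 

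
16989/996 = 5663/332=17.06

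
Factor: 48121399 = 48121399^1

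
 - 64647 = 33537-98184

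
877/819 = 877/819 = 1.07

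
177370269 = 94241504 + 83128765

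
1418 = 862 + 556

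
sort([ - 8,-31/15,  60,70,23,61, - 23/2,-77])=[ - 77, - 23/2, - 8, - 31/15,23,  60,61,70 ] 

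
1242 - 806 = 436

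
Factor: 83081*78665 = 6535566865 = 5^1*251^1*331^1 * 15733^1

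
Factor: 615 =3^1*5^1 * 41^1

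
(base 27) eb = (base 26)ep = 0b110000101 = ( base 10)389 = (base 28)dp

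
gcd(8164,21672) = 4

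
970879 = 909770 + 61109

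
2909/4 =2909/4  =  727.25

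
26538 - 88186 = -61648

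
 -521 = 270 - 791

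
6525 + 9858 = 16383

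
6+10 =16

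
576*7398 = 4261248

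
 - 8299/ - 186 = 8299/186 = 44.62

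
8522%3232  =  2058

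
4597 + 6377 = 10974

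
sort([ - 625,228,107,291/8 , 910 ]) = [-625,291/8,107, 228,910]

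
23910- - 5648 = 29558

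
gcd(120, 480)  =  120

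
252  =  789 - 537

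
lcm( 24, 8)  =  24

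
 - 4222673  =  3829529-8052202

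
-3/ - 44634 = 1/14878 = 0.00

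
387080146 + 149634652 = 536714798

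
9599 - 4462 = 5137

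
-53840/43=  - 53840/43 = - 1252.09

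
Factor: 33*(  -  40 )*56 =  - 73920  =  - 2^6*3^1*5^1 * 7^1*11^1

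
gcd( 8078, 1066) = 2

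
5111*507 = 2591277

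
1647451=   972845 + 674606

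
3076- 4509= -1433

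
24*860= 20640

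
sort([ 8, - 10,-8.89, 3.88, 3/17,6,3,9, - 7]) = [ - 10, - 8.89,  -  7,3/17,3, 3.88, 6, 8, 9 ] 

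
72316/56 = 1291 + 5/14 = 1291.36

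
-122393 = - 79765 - 42628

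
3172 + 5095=8267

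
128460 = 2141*60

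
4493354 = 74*60721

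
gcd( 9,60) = 3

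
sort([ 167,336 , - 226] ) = [ - 226 , 167, 336]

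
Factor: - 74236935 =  - 3^1 *5^1 * 1259^1*3931^1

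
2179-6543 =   -  4364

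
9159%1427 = 597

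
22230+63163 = 85393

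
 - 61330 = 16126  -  77456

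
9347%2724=1175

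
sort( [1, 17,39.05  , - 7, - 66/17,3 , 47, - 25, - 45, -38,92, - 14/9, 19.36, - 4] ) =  [ - 45, - 38, - 25 , - 7, - 4,-66/17, - 14/9, 1, 3, 17, 19.36,39.05, 47, 92]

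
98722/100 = 49361/50 = 987.22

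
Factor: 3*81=3^5=243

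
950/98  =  475/49   =  9.69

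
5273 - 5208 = 65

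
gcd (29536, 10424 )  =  8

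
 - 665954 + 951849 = 285895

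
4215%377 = 68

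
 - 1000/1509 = -1 + 509/1509 = - 0.66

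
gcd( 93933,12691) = 49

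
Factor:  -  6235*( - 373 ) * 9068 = 2^2 * 5^1* 29^1*43^1*373^1*2267^1 = 21089039540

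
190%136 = 54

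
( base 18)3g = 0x46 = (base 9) 77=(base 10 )70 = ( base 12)5a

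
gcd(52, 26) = 26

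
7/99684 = 7/99684 = 0.00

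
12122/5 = 2424 + 2/5 = 2424.40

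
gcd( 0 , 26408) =26408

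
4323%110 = 33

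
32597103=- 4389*( - 7427 )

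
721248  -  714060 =7188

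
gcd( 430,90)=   10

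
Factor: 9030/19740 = 43/94  =  2^( - 1) * 43^1 *47^( - 1)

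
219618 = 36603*6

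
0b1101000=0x68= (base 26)40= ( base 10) 104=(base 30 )3E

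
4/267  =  4/267 = 0.01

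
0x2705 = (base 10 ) 9989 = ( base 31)AC7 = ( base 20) 14J9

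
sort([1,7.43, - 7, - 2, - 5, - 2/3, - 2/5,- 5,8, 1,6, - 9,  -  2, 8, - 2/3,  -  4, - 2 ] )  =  [ - 9, - 7, - 5,-5, - 4, - 2,  -  2, -2, - 2/3, - 2/3, - 2/5 , 1 , 1,6,7.43,8, 8 ] 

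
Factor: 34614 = 2^1*3^3*641^1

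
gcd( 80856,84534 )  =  6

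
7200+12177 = 19377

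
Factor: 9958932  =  2^2 * 3^2*276637^1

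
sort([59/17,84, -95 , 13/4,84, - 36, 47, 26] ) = [ - 95,-36 , 13/4,59/17 , 26,47 , 84,84]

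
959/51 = 959/51  =  18.80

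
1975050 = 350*5643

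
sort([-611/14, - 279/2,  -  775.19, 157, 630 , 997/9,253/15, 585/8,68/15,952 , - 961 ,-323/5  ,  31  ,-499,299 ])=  [ - 961, - 775.19,-499,-279/2,-323/5, - 611/14, 68/15 , 253/15, 31, 585/8, 997/9, 157, 299, 630,952] 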